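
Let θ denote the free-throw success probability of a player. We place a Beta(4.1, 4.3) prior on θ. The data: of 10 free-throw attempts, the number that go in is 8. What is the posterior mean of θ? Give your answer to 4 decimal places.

Posterior mean ≈ 0.6576

Observing 8 successes and 2 failures updates Beta(4.1, 4.3) by adding the success and failure counts to the two shape parameters: α = 4.1+8 = 12.1, β = 4.3+2 = 6.3.
Posterior mean = α/(α+β) = 12.1/18.4 = 0.6576.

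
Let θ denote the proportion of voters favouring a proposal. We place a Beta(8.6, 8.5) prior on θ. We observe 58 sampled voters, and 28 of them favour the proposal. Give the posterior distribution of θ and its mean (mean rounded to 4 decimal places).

Posterior: Beta(36.6, 38.5); mean ≈ 0.4874

Observing 28 successes and 30 failures updates Beta(8.6, 8.5) by adding the success and failure counts to the two shape parameters: α = 8.6+28 = 36.6, β = 8.5+30 = 38.5.
E[θ | data] = 36.6/(36.6+38.5) = 0.4874.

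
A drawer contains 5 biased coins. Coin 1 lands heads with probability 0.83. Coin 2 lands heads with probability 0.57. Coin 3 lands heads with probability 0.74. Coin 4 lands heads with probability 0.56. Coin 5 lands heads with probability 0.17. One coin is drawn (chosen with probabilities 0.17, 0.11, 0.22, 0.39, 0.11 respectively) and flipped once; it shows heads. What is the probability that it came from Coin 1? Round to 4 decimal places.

Tabulate prior·likelihood by source: [1] prior 0.17, lik 0.83, product 0.1411; [2] prior 0.11, lik 0.57, product 0.06270; [3] prior 0.22, lik 0.74, product 0.1628; [4] prior 0.39, lik 0.56, product 0.2184; [5] prior 0.11, lik 0.17, product 0.01870.
Normalizing constant = 0.60370; the posterior for Coin 1 is its product over the sum, 0.1411/0.60370 = 0.2337.

Posterior probability ≈ 0.2337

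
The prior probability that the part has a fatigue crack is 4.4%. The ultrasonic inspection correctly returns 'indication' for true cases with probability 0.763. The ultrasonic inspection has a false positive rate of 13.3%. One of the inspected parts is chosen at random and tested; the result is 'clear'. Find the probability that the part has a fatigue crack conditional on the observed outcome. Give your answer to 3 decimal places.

Write H for 'the part has a fatigue crack'. Prior odds H:¬H = 0.044/0.956 = 0.046025. For the 'clear' outcome, the likelihood ratio is 0.237/0.867 = 0.27336.
Posterior odds = 0.046025 × 0.27336 = 0.012581, so P(H|E) = 0.012581/(1+0.012581) = 0.012.

P(H | E) ≈ 0.012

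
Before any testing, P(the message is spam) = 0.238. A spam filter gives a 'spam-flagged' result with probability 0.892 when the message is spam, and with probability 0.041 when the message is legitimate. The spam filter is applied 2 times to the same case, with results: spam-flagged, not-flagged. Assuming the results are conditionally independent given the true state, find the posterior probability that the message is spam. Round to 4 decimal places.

With H the event that the message is spam, the joint likelihood of the observed sequence is P(data|H) = 0.892·0.108 = 0.096336 and P(data|¬H) = 0.041·0.959 = 0.039319.
Bayes: P(H|data) = 0.238·0.096336 / (0.238·0.096336 + 0.762·0.039319) = 0.022928/0.052889 = 0.4335.

Posterior P(H) ≈ 0.4335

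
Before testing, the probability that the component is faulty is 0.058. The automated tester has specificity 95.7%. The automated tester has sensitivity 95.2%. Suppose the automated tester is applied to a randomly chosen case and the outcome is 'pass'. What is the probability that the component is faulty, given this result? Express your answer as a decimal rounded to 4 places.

Write H for 'the component is faulty'. Prior odds H:¬H = 0.058/0.942 = 0.061571. For the 'pass' outcome, the likelihood ratio is 0.048/0.957 = 0.050157.
Posterior odds = 0.061571 × 0.050157 = 0.0030882, so P(H|E) = 0.0030882/(1+0.0030882) = 0.0031.

P(H | E) ≈ 0.0031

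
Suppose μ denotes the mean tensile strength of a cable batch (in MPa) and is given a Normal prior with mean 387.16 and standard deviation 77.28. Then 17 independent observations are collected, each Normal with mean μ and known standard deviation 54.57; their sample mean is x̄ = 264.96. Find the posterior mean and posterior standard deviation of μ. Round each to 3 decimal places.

With known σ, the Normal prior is conjugate. Weight on the data is w = (n/σ²)/(n/σ² + 1/τ₀²) = 0.00570875/(0.00570875+0.00016744) = 0.97150.
Posterior mean = w·x̄ + (1−w)·μ₀ = 0.97150·264.96 + 0.028495·387.16 = 268.442. Posterior variance = 1/(0.00570875+0.00016744) = 170.178, so SD = 13.045.

Posterior mean ≈ 268.442; posterior SD ≈ 13.045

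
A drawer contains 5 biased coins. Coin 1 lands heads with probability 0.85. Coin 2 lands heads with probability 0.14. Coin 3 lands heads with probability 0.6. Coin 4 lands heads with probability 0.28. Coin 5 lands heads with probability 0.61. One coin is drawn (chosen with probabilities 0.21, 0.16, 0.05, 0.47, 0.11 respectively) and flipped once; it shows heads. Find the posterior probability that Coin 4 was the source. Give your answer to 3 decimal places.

Tabulate prior·likelihood by source: [1] prior 0.21, lik 0.85, product 0.1785; [2] prior 0.16, lik 0.14, product 0.02240; [3] prior 0.05, lik 0.6, product 0.03000; [4] prior 0.47, lik 0.28, product 0.1316; [5] prior 0.11, lik 0.61, product 0.06710.
Normalizing constant = 0.42960; the posterior for Coin 4 is its product over the sum, 0.1316/0.42960 = 0.306.

Posterior probability ≈ 0.306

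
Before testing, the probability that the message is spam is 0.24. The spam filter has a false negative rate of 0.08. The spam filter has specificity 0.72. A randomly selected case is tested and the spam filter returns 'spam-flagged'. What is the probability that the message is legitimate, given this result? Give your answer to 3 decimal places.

Write H for 'the message is spam'. Prior odds H:¬H = 0.24/0.76 = 0.31579. For the 'spam-flagged' outcome, the likelihood ratio is 0.92/0.28 = 3.2857.
Posterior odds = 0.31579 × 3.2857 = 1.0376, so P(H|E) = 1.0376/(1+1.0376) = 0.509. Then P(¬H|E) = 1 − 0.509 = 0.491.

P(¬H | E) ≈ 0.491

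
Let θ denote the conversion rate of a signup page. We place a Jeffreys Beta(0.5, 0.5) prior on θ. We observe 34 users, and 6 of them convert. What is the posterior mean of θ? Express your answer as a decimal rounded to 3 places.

Posterior mean ≈ 0.186

The binomial likelihood is conjugate to the Beta prior: with 6 successes and 28 failures, the posterior is Beta(0.5+6, 0.5+28) = Beta(6.5, 28.5).
Posterior mean = α/(α+β) = 6.5/35 = 0.186.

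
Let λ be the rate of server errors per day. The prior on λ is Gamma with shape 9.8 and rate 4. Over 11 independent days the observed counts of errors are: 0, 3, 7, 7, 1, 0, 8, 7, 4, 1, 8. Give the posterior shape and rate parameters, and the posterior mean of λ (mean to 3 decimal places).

Total count ∑xᵢ = 46 over n = 11 days.
Gamma is conjugate to the Poisson likelihood: posterior is Gamma(shape = 9.8+46 = 55.8, rate = 4+11 = 15).
Posterior mean = shape/rate = 55.8/15 = 3.720.

Posterior: Gamma(shape=55.8, rate=15); mean ≈ 3.720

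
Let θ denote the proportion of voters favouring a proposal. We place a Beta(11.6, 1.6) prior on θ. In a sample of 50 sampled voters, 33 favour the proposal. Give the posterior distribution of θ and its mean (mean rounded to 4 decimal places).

The binomial likelihood is conjugate to the Beta prior: with 33 successes and 17 failures, the posterior is Beta(11.6+33, 1.6+17) = Beta(44.6, 18.6).
Posterior mean = α/(α+β) = 44.6/63.2 = 0.7057.

Posterior: Beta(44.6, 18.6); mean ≈ 0.7057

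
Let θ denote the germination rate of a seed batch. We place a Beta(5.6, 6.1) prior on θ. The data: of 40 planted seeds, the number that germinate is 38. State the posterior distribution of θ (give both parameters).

Observing 38 successes and 2 failures updates Beta(5.6, 6.1) by adding the success and failure counts to the two shape parameters: α = 5.6+38 = 43.6, β = 6.1+2 = 8.1.

Posterior: Beta(43.6, 8.1)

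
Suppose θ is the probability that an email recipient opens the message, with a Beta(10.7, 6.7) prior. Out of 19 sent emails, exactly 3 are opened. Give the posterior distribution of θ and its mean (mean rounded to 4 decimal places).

Observing 3 successes and 16 failures updates Beta(10.7, 6.7) by adding the success and failure counts to the two shape parameters: α = 10.7+3 = 13.7, β = 6.7+16 = 22.7.
E[θ | data] = 13.7/(13.7+22.7) = 0.3764.

Posterior: Beta(13.7, 22.7); mean ≈ 0.3764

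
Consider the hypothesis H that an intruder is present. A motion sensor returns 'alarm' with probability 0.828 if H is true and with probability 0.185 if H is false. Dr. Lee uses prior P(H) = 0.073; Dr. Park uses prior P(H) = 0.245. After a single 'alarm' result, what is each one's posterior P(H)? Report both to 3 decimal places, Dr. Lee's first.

The likelihood ratio for an 'alarm' result is 0.828/0.185 = 4.4757.
Dr. Lee: prior odds 0.073/0.927 = 0.078749; posterior odds 0.35245; posterior probability 0.261.
Dr. Park: prior odds 0.245/0.755 = 0.32450; posterior odds 1.4524; posterior probability 0.592.

Dr. Lee: 0.261; Dr. Park: 0.592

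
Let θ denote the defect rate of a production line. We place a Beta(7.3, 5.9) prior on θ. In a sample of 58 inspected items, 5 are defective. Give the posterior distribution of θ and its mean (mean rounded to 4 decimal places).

Posterior: Beta(12.3, 58.9); mean ≈ 0.1728

Observing 5 successes and 53 failures updates Beta(7.3, 5.9) by adding the success and failure counts to the two shape parameters: α = 7.3+5 = 12.3, β = 5.9+53 = 58.9.
E[θ | data] = 12.3/(12.3+58.9) = 0.1728.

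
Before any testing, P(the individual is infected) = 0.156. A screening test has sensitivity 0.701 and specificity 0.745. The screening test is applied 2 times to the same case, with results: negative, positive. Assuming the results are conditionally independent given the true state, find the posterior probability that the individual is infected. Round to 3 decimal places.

Posterior P(H) ≈ 0.169

Let H be the event that the individual is infected; start with P(H) = 0.156. P('positive'|H) = 0.701, P('positive'|¬H) = 0.255.
Update on result 1 ('negative'): P(H) ← 0.299·0.1560 / (0.299·0.1560 + 0.745·0.8440) = 0.046644/0.67542 = 0.0691.
Update on result 2 ('positive'): P(H) ← 0.701·0.0691 / (0.701·0.0691 + 0.255·0.9309) = 0.048410/0.28580 = 0.1694.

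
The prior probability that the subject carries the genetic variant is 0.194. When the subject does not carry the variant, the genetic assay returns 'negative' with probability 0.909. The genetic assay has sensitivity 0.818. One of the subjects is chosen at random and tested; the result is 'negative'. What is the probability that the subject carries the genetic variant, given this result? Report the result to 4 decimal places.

P(H | E) ≈ 0.0460

Let H be the event that the subject carries the genetic variant. P(H) = 0.194, so P(¬H) = 0.806. With E the 'negative' result, P(E|H) = 0.182 and P(E|¬H) = 0.909.
P(E) = 0.182·0.194 + 0.909·0.806 = 0.035308 + 0.73265 = 0.76796.
By Bayes' theorem, P(H|E) = 0.035308 / 0.76796 = 0.0460.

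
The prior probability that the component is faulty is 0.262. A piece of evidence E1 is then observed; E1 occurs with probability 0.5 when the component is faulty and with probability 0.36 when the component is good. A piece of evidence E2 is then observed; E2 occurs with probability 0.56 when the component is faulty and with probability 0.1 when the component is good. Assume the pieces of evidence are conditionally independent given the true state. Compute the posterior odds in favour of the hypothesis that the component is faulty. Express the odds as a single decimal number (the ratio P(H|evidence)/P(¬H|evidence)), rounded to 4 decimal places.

Prior odds = 0.262/(1−0.262) = 0.35501.
Likelihood ratio for E1 = 0.5/0.36 = 1.3889.
Likelihood ratio for E2 = 0.56/0.1 = 5.6000.
Posterior odds = prior odds × LR₁ × LR₂ = 2.7612.

Posterior odds ≈ 2.7612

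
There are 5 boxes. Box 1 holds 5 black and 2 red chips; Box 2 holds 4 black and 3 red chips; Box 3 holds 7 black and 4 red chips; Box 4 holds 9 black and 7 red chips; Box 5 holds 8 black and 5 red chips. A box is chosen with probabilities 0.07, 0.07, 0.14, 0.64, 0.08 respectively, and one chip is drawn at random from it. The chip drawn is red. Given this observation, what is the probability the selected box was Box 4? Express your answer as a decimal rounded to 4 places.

P(red|Box 1) = 0.2857; P(red|Box 2) = 0.4286; P(red|Box 3) = 0.3636; P(red|Box 4) = 0.4375; P(red|Box 5) = 0.3846.
Prior × likelihood for each source: 0.07·0.2857=0.02000, 0.07·0.4286=0.03000, 0.14·0.3636=0.05091, 0.64·0.4375=0.2800, 0.08·0.3846=0.03077. Summing gives P(red) = 0.41168.
P(Box 4 | red) = 0.2800 / 0.41168 = 0.6801.

Posterior probability ≈ 0.6801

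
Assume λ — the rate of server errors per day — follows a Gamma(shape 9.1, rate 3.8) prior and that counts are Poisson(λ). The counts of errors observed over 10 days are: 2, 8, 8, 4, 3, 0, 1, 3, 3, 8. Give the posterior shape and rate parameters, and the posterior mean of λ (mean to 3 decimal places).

The Poisson likelihood adds the total count to the shape and the number of exposure periods to the rate. Here ∑xᵢ = 40 and n = 10, so shape 9.1→49.1 and rate 3.8→13.8.
E[λ | data] = 49.1/13.8 = 3.558.

Posterior: Gamma(shape=49.1, rate=13.8); mean ≈ 3.558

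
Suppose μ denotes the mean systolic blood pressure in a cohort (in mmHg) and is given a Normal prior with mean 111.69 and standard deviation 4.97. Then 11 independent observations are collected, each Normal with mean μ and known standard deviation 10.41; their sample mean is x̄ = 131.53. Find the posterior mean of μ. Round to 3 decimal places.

With known σ, the Normal prior is conjugate. Weight on the data is w = (n/σ²)/(n/σ² + 1/τ₀²) = 0.101506/(0.101506+0.0404844) = 0.71488.
Posterior mean = w·x̄ + (1−w)·μ₀ = 0.71488·131.53 + 0.28512·111.69 = 125.873.

Posterior mean ≈ 125.873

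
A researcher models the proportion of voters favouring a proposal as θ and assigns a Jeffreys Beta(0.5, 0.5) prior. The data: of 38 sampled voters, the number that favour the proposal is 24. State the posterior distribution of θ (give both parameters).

Posterior: Beta(24.5, 14.5)

The binomial likelihood is conjugate to the Beta prior: with 24 successes and 14 failures, the posterior is Beta(0.5+24, 0.5+14) = Beta(24.5, 14.5).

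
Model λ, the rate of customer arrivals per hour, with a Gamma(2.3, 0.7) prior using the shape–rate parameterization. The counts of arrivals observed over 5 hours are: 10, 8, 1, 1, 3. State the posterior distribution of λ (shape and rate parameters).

Posterior: Gamma(shape=25.3, rate=5.7)

Total count ∑xᵢ = 23 over n = 5 hours.
Gamma is conjugate to the Poisson likelihood: posterior is Gamma(shape = 2.3+23 = 25.3, rate = 0.7+5 = 5.7).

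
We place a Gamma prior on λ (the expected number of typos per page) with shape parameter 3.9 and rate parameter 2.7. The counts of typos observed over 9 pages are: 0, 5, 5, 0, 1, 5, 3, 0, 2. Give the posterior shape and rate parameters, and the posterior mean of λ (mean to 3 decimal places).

The Poisson likelihood adds the total count to the shape and the number of exposure periods to the rate. Here ∑xᵢ = 21 and n = 9, so shape 3.9→24.9 and rate 2.7→11.7.
Posterior mean = shape/rate = 24.9/11.7 = 2.128.

Posterior: Gamma(shape=24.9, rate=11.7); mean ≈ 2.128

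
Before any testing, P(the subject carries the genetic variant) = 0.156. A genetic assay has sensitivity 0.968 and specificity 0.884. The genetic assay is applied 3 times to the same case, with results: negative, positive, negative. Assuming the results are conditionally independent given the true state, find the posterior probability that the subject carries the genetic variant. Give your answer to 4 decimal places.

Let H be the event that the subject carries the genetic variant; start with P(H) = 0.156. P('positive'|H) = 0.968, P('positive'|¬H) = 0.116.
Update on result 1 ('negative'): P(H) ← 0.032·0.1560 / (0.032·0.1560 + 0.884·0.8440) = 0.0049920/0.75109 = 0.0066.
Update on result 2 ('positive'): P(H) ← 0.968·0.0066 / (0.968·0.0066 + 0.116·0.9934) = 0.0064337/0.12166 = 0.0529.
Update on result 3 ('negative'): P(H) ← 0.032·0.0529 / (0.032·0.0529 + 0.884·0.9471) = 0.0016922/0.83895 = 0.0020.

Posterior P(H) ≈ 0.0020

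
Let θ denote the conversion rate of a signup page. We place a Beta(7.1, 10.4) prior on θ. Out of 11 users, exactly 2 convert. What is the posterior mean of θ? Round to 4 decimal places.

Posterior mean ≈ 0.3193

Observing 2 successes and 9 failures updates Beta(7.1, 10.4) by adding the success and failure counts to the two shape parameters: α = 7.1+2 = 9.1, β = 10.4+9 = 19.4.
Posterior mean = α/(α+β) = 9.1/28.5 = 0.3193.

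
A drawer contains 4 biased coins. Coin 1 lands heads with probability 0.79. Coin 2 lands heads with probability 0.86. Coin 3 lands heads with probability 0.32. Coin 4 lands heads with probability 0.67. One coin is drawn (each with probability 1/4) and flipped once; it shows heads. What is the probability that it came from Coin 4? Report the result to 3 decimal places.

Tabulate prior·likelihood by source: [1] prior 0.25, lik 0.79, product 0.1975; [2] prior 0.25, lik 0.86, product 0.2150; [3] prior 0.25, lik 0.32, product 0.08000; [4] prior 0.25, lik 0.67, product 0.1675.
Normalizing constant = 0.66000; the posterior for Coin 4 is its product over the sum, 0.1675/0.66000 = 0.254.

Posterior probability ≈ 0.254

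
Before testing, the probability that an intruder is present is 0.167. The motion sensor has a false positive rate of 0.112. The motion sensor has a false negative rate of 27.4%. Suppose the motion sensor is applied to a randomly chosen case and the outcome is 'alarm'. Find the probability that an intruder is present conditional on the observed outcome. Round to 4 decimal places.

Let H be the event that an intruder is present. P(H) = 0.167, so P(¬H) = 0.833. With E the 'alarm' result, P(E|H) = 0.726 and P(E|¬H) = 0.112.
P(E) = 0.726·0.167 + 0.112·0.833 = 0.12124 + 0.093296 = 0.21454.
By Bayes' theorem, P(H|E) = 0.12124 / 0.21454 = 0.5651.

P(H | E) ≈ 0.5651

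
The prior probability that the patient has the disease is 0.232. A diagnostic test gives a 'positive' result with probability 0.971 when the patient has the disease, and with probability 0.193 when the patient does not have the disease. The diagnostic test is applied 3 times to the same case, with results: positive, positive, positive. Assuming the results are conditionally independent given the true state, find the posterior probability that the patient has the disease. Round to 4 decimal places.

Let H be the event that the patient has the disease; start with P(H) = 0.232. P('positive'|H) = 0.971, P('positive'|¬H) = 0.193.
Update on result 1 ('positive'): P(H) ← 0.971·0.2320 / (0.971·0.2320 + 0.193·0.7680) = 0.22527/0.37350 = 0.6031.
Update on result 2 ('positive'): P(H) ← 0.971·0.6031 / (0.971·0.6031 + 0.193·0.3969) = 0.58565/0.66225 = 0.8843.
Update on result 3 ('positive'): P(H) ← 0.971·0.8843 / (0.971·0.8843 + 0.193·0.1157) = 0.85870/0.88102 = 0.9747.

Posterior P(H) ≈ 0.9747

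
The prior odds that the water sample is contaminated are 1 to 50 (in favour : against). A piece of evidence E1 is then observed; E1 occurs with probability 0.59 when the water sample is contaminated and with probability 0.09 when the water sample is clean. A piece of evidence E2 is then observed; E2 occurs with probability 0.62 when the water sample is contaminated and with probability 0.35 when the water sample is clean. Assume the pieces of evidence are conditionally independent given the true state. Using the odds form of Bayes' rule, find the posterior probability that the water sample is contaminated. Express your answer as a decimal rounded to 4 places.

Prior odds = 1/50 = 0.020000. In log-odds, ln(0.020000) = -3.9120.
Add log likelihood ratios: ln(6.5556) + ln(1.7714) = 2.4521.
Posterior log-odds = -1.4599, so posterior odds = exp(-1.4599) = 0.23225. Converting, P(H|E) = 0.23225/1.2323 = 0.1885.

Posterior probability ≈ 0.1885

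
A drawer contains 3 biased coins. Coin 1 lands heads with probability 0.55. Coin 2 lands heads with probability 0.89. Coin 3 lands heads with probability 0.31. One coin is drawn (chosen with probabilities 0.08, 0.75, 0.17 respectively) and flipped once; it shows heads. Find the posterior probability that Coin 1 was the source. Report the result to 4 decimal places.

Posterior probability ≈ 0.0576

P(heads|C1) = 0.55; P(heads|C2) = 0.89; P(heads|C3) = 0.31.
Prior × likelihood for each source: 0.08·0.55=0.04400, 0.75·0.89=0.6675, 0.17·0.31=0.05270. Summing gives P(heads) = 0.76420.
P(Coin 1 | heads) = 0.04400 / 0.76420 = 0.0576.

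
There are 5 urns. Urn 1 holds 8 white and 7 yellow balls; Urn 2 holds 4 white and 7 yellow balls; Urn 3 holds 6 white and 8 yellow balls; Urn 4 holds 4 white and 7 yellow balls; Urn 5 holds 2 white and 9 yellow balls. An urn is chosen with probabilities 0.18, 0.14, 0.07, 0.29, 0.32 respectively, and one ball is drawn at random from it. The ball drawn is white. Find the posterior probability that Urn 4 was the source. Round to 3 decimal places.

Posterior probability ≈ 0.310

Tabulate prior·likelihood by source: [1] prior 0.18, lik 0.5333, product 0.09600; [2] prior 0.14, lik 0.3636, product 0.05091; [3] prior 0.07, lik 0.4286, product 0.03000; [4] prior 0.29, lik 0.3636, product 0.1055; [5] prior 0.32, lik 0.1818, product 0.05818.
Normalizing constant = 0.34055; the posterior for Urn 4 is its product over the sum, 0.1055/0.34055 = 0.310.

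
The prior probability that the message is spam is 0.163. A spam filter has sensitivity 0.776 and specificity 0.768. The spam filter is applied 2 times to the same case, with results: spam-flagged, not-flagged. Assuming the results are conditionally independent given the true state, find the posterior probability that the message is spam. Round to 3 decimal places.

Posterior P(H) ≈ 0.160

Let H be the event that the message is spam; start with P(H) = 0.163. P('spam-flagged'|H) = 0.776, P('spam-flagged'|¬H) = 0.232.
Update on result 1 ('spam-flagged'): P(H) ← 0.776·0.1630 / (0.776·0.1630 + 0.232·0.8370) = 0.12649/0.32067 = 0.3944.
Update on result 2 ('not-flagged'): P(H) ← 0.224·0.3944 / (0.224·0.3944 + 0.768·0.6056) = 0.088356/0.55342 = 0.1597.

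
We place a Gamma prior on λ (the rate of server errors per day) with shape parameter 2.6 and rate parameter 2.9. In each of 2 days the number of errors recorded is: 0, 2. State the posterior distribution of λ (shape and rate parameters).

The Poisson likelihood adds the total count to the shape and the number of exposure periods to the rate. Here ∑xᵢ = 2 and n = 2, so shape 2.6→4.6 and rate 2.9→4.9.

Posterior: Gamma(shape=4.6, rate=4.9)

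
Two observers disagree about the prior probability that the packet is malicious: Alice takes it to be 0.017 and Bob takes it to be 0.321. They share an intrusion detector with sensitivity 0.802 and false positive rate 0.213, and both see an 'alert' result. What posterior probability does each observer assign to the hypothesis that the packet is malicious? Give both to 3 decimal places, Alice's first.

Alice: 0.061; Bob: 0.640

P('+'|H) = 0.802, P('+'|¬H) = 0.213.
Alice: numerator 0.802·0.017 = 0.013634; evidence = 0.013634+0.213·0.983 = 0.22301; posterior = 0.061.
Bob: numerator 0.802·0.321 = 0.25744; evidence = 0.25744+0.213·0.679 = 0.40207; posterior = 0.640.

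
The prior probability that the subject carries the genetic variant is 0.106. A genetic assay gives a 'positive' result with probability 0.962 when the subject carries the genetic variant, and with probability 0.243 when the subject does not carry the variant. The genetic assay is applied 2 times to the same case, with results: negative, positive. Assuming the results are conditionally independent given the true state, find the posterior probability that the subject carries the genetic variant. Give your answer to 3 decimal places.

With H the event that the subject carries the genetic variant, the joint likelihood of the observed sequence is P(data|H) = 0.038·0.962 = 0.036556 and P(data|¬H) = 0.757·0.243 = 0.18395.
Bayes: P(H|data) = 0.106·0.036556 / (0.106·0.036556 + 0.894·0.18395) = 0.0038749/0.16833 = 0.0230.

Posterior P(H) ≈ 0.023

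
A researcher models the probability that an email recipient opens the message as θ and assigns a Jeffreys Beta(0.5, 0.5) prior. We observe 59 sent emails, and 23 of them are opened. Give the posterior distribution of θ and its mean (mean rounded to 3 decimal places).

Observing 23 successes and 36 failures updates Beta(0.5, 0.5) by adding the success and failure counts to the two shape parameters: α = 0.5+23 = 23.5, β = 0.5+36 = 36.5.
E[θ | data] = 23.5/(23.5+36.5) = 0.392.

Posterior: Beta(23.5, 36.5); mean ≈ 0.392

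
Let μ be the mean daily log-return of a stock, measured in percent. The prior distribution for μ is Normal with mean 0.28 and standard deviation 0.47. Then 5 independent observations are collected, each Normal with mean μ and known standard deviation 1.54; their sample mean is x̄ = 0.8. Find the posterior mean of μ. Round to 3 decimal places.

With known σ, the Normal prior is conjugate. Weight on the data is w = (n/σ²)/(n/σ² + 1/τ₀²) = 2.10828/(2.10828+4.52694) = 0.31774.
Posterior mean = w·x̄ + (1−w)·μ₀ = 0.31774·0.8 + 0.68226·0.28 = 0.445.

Posterior mean ≈ 0.445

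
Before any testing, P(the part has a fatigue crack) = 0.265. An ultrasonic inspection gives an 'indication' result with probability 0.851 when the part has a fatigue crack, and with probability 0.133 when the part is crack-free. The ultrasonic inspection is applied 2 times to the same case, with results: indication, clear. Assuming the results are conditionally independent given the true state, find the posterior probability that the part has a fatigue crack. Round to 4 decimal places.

With H the event that the part has a fatigue crack, the joint likelihood of the observed sequence is P(data|H) = 0.851·0.149 = 0.12680 and P(data|¬H) = 0.133·0.867 = 0.11531.
Bayes: P(H|data) = 0.265·0.12680 / (0.265·0.12680 + 0.735·0.11531) = 0.033602/0.11836 = 0.2839.

Posterior P(H) ≈ 0.2839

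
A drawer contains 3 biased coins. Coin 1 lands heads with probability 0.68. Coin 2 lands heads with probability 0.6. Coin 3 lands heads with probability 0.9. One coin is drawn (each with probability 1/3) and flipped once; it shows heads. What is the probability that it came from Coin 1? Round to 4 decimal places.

Posterior probability ≈ 0.3119

P(heads|C1) = 0.68; P(heads|C2) = 0.6; P(heads|C3) = 0.9.
Prior × likelihood for each source: 0.333333·0.68=0.2267, 0.333333·0.6=0.2000, 0.333333·0.9=0.3000. Summing gives P(heads) = 0.72667.
P(Coin 1 | heads) = 0.2267 / 0.72667 = 0.3119.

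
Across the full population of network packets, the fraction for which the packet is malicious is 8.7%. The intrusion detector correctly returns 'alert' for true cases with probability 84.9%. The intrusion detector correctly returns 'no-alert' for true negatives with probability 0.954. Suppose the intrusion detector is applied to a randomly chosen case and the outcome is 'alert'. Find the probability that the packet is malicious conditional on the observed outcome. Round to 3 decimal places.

P(H | E) ≈ 0.638

Write H for 'the packet is malicious'. Prior odds H:¬H = 0.087/0.913 = 0.095290. For the 'alert' outcome, the likelihood ratio is 0.849/0.046 = 18.457.
Posterior odds = 0.095290 × 18.457 = 1.7587, so P(H|E) = 1.7587/(1+1.7587) = 0.638.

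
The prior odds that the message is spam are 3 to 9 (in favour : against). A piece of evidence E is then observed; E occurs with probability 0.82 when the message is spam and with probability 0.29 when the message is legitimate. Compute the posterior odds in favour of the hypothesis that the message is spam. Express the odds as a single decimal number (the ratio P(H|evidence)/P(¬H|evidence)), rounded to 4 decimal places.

Prior odds = 3/9 = 0.33333. In log-odds, ln(0.33333) = -1.0986.
Add log likelihood ratio: ln(2.8276) = 1.0394.
Posterior log-odds = -0.059189, so posterior odds = exp(-0.059189) = 0.94253.

Posterior odds ≈ 0.9425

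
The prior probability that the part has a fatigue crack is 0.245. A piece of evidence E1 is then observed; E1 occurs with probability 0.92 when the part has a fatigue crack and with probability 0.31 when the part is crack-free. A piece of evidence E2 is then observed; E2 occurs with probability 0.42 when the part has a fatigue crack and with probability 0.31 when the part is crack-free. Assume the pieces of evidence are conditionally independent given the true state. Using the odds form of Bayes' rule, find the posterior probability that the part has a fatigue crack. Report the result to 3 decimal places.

Posterior probability ≈ 0.566

Prior odds = 0.245/(1−0.245) = 0.32450. In log-odds, ln(0.32450) = -1.1255.
Add log likelihood ratios: ln(2.9677) + ln(1.3548) = 1.3915.
Posterior log-odds = 0.26602, so posterior odds = exp(0.26602) = 1.3048. Converting, P(H|E) = 1.3048/2.3048 = 0.566.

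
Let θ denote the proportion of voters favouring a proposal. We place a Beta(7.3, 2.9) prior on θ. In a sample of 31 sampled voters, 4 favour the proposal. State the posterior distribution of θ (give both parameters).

Observing 4 successes and 27 failures updates Beta(7.3, 2.9) by adding the success and failure counts to the two shape parameters: α = 7.3+4 = 11.3, β = 2.9+27 = 29.9.

Posterior: Beta(11.3, 29.9)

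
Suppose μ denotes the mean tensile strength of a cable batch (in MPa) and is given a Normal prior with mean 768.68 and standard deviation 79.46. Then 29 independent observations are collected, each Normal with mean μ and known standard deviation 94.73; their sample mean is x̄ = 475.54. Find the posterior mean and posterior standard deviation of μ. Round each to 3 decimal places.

Posterior mean ≈ 489.235; posterior SD ≈ 17.175

With known σ, the Normal prior is conjugate. Weight on the data is w = (n/σ²)/(n/σ² + 1/τ₀²) = 0.00323164/(0.00323164+0.00015838) = 0.95328.
Posterior mean = w·x̄ + (1−w)·μ₀ = 0.95328·475.54 + 0.046720·768.68 = 489.235. Posterior variance = 1/(0.00323164+0.00015838) = 294.983, so SD = 17.175.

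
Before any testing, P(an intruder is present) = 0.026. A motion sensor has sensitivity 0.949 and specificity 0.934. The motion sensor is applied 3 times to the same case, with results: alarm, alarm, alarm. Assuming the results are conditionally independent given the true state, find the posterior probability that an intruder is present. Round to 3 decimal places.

Let H be the event that an intruder is present; start with P(H) = 0.026. P('alarm'|H) = 0.949, P('alarm'|¬H) = 0.066.
Update on result 1 ('alarm'): P(H) ← 0.949·0.0260 / (0.949·0.0260 + 0.066·0.9740) = 0.024674/0.088958 = 0.2774.
Update on result 2 ('alarm'): P(H) ← 0.949·0.2774 / (0.949·0.2774 + 0.066·0.7226) = 0.26322/0.31091 = 0.8466.
Update on result 3 ('alarm'): P(H) ← 0.949·0.8466 / (0.949·0.8466 + 0.066·0.1534) = 0.80343/0.81355 = 0.9876.

Posterior P(H) ≈ 0.988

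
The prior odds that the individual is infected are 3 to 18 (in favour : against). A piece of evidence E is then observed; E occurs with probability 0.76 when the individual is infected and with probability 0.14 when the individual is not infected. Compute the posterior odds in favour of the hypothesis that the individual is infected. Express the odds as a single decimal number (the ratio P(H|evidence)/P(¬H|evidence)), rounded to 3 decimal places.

Prior odds = 3/18 = 0.16667. In log-odds, ln(0.16667) = -1.7918.
Add log likelihood ratio: ln(5.4286) = 1.6917.
Posterior log-odds = -0.10008, so posterior odds = exp(-0.10008) = 0.90476.

Posterior odds ≈ 0.905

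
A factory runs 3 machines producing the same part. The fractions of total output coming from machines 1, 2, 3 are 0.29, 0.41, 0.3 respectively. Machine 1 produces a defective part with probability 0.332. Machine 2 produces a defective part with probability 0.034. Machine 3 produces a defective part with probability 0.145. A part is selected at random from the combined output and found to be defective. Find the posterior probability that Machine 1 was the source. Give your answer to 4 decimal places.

Tabulate prior·likelihood by source: [1] prior 0.29, lik 0.332, product 0.09628; [2] prior 0.41, lik 0.034, product 0.01394; [3] prior 0.3, lik 0.145, product 0.04350.
Normalizing constant = 0.15372; the posterior for Machine 1 is its product over the sum, 0.09628/0.15372 = 0.6263.

Posterior probability ≈ 0.6263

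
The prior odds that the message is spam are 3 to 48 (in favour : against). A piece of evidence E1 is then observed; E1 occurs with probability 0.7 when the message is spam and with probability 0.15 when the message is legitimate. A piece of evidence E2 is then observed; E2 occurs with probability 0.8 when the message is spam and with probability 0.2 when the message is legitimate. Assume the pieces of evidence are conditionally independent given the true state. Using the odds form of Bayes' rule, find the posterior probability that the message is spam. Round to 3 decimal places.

Posterior probability ≈ 0.538

Prior odds = 3/48 = 0.062500.
Likelihood ratio for E1 = 0.7/0.15 = 4.6667.
Likelihood ratio for E2 = 0.8/0.2 = 4.0000.
Posterior odds = prior odds × LR₁ × LR₂ = 1.1667.
Posterior probability = odds/(1+odds) = 1.1667/2.1667 = 0.538.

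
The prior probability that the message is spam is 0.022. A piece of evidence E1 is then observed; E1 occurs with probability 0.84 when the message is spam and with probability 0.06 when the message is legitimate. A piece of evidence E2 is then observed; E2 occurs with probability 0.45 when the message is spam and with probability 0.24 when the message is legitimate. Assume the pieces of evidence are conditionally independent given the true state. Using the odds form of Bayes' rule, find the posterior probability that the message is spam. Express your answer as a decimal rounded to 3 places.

Prior odds = 0.022/(1−0.022) = 0.022495. In log-odds, ln(0.022495) = -3.7945.
Add log likelihood ratios: ln(14.000) + ln(1.8750) = 3.2677.
Posterior log-odds = -0.52680, so posterior odds = exp(-0.52680) = 0.59049. Converting, P(H|E) = 0.59049/1.5905 = 0.371.

Posterior probability ≈ 0.371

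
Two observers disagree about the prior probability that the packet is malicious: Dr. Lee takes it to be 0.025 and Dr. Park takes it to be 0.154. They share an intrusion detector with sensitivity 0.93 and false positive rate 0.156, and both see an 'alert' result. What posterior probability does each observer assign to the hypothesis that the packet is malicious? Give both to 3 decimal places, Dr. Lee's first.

The likelihood ratio for an 'alert' result is 0.93/0.156 = 5.9615.
Dr. Lee: prior odds 0.025/0.975 = 0.025641; posterior odds 0.15286; posterior probability 0.133.
Dr. Park: prior odds 0.154/0.846 = 0.18203; posterior odds 1.0852; posterior probability 0.520.

Dr. Lee: 0.133; Dr. Park: 0.520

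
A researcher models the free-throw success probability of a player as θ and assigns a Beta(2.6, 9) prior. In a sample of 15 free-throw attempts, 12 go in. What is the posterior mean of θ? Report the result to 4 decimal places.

Posterior mean ≈ 0.5489

The binomial likelihood is conjugate to the Beta prior: with 12 successes and 3 failures, the posterior is Beta(2.6+12, 9+3) = Beta(14.6, 12).
Posterior mean = α/(α+β) = 14.6/26.6 = 0.5489.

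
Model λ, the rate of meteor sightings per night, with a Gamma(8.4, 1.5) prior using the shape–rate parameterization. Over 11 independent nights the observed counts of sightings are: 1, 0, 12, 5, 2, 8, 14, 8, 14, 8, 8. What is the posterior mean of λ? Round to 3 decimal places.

Total count ∑xᵢ = 80 over n = 11 nights.
Gamma is conjugate to the Poisson likelihood: posterior is Gamma(shape = 8.4+80 = 88.4, rate = 1.5+11 = 12.5).
Posterior mean = shape/rate = 88.4/12.5 = 7.072.

Posterior mean ≈ 7.072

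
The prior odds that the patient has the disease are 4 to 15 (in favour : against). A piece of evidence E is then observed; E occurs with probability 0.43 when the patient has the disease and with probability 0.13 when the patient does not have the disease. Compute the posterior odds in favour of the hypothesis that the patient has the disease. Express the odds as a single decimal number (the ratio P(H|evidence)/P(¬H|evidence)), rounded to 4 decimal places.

Posterior odds ≈ 0.8821

Prior odds = 4/15 = 0.26667.
Likelihood ratio for E = 0.43/0.13 = 3.3077.
Posterior odds = prior odds × LR = 0.88205.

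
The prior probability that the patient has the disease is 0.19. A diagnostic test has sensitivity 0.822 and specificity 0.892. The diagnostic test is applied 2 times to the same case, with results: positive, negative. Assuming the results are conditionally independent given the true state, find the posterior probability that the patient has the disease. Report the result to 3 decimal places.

Posterior P(H) ≈ 0.263

Let H be the event that the patient has the disease; start with P(H) = 0.19. P('positive'|H) = 0.822, P('positive'|¬H) = 0.108.
Update on result 1 ('positive'): P(H) ← 0.822·0.1900 / (0.822·0.1900 + 0.108·0.8100) = 0.15618/0.24366 = 0.6410.
Update on result 2 ('negative'): P(H) ← 0.178·0.6410 / (0.178·0.6410 + 0.892·0.3590) = 0.11409/0.43434 = 0.2627.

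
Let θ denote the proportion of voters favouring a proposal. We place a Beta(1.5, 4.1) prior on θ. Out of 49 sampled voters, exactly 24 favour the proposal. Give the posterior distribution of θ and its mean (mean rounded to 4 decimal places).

Posterior: Beta(25.5, 29.1); mean ≈ 0.4670

The binomial likelihood is conjugate to the Beta prior: with 24 successes and 25 failures, the posterior is Beta(1.5+24, 4.1+25) = Beta(25.5, 29.1).
Posterior mean = α/(α+β) = 25.5/54.6 = 0.4670.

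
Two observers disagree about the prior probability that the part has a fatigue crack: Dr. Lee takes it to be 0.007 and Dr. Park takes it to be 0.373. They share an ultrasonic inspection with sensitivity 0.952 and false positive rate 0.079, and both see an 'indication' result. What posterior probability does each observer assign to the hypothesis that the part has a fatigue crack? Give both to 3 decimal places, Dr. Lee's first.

The likelihood ratio for an 'indication' result is 0.952/0.079 = 12.051.
Dr. Lee: prior odds 0.007/0.993 = 0.0070493; posterior odds 0.084949; posterior probability 0.078.
Dr. Park: prior odds 0.373/0.627 = 0.59490; posterior odds 7.1689; posterior probability 0.878.

Dr. Lee: 0.078; Dr. Park: 0.878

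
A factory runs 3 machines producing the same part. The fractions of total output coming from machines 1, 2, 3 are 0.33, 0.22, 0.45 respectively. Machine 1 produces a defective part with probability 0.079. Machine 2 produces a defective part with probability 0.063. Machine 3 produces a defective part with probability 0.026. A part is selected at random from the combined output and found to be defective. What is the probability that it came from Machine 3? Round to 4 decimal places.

Posterior probability ≈ 0.2266

Tabulate prior·likelihood by source: [1] prior 0.33, lik 0.079, product 0.02607; [2] prior 0.22, lik 0.063, product 0.01386; [3] prior 0.45, lik 0.026, product 0.01170.
Normalizing constant = 0.051630; the posterior for Machine 3 is its product over the sum, 0.01170/0.051630 = 0.2266.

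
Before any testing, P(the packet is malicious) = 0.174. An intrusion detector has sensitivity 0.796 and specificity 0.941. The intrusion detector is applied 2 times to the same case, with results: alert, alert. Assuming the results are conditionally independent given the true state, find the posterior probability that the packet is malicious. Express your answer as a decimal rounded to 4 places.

Let H be the event that the packet is malicious; start with P(H) = 0.174. P('alert'|H) = 0.796, P('alert'|¬H) = 0.059.
Update on result 1 ('alert'): P(H) ← 0.796·0.1740 / (0.796·0.1740 + 0.059·0.8260) = 0.13850/0.18724 = 0.7397.
Update on result 2 ('alert'): P(H) ← 0.796·0.7397 / (0.796·0.7397 + 0.059·0.2603) = 0.58882/0.60417 = 0.9746.

Posterior P(H) ≈ 0.9746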